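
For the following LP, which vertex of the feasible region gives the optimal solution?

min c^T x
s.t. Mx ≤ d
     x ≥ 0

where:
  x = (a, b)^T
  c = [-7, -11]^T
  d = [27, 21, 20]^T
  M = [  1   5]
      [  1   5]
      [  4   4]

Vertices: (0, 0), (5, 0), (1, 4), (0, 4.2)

Evaluate the objective at each vertex of the feasible region:
  z(0, 0) = 0
  z(5, 0) = -35
  z(1, 4) = -51  ←
  z(0, 4.2) = -46.2
The minimum is at a = 1, b = 4.

(1, 4)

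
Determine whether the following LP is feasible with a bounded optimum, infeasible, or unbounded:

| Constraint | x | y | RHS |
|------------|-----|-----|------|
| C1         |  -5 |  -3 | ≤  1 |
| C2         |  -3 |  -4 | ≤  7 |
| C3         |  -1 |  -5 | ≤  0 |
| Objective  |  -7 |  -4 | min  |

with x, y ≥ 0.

Unbounded (objective can decrease without bound)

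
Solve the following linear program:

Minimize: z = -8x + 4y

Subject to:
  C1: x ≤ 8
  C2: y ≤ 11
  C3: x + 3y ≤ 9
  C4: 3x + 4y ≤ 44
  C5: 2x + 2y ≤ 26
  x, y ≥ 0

Evaluate the objective at each vertex of the feasible region:
  z(0, 0) = 0
  z(8, 0) = -64  ←
  z(8, 0.3333) = -62.67
  z(0, 3) = 12
The minimum is at x = 8, y = 0.

x = 8, y = 0, z = -64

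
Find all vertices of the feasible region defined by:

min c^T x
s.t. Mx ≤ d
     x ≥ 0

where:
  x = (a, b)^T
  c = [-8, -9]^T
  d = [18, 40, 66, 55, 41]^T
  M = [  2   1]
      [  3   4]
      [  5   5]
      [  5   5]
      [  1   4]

(0, 0), (9, 0), (7, 4), (4, 7), (0, 10)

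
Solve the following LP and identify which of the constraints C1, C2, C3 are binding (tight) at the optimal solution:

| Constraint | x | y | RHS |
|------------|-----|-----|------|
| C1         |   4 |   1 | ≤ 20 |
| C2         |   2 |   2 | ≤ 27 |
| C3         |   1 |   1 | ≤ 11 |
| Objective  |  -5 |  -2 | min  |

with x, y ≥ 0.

At x = 3, y = 8, compute slack b - a·x for each constraint:
  C1: 20 − 20 = 0  (binding)
  C2: 27 − 22 = 5  (slack)
  C3: 11 − 11 = 0  (binding)

Optimal: x = 3, y = 8
Binding: C1, C3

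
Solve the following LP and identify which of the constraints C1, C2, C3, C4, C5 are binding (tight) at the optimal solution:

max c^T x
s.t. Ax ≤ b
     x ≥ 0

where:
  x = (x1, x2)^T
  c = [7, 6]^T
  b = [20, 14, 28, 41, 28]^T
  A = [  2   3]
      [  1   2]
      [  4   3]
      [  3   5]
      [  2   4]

At x1 = 4, x2 = 4, compute slack b - a·x for each constraint:
  C1: 20 − 20 = 0  (binding)
  C2: 14 − 12 = 2  (slack)
  C3: 28 − 28 = 0  (binding)
  C4: 41 − 32 = 9  (slack)
  C5: 28 − 24 = 4  (slack)

Optimal: x1 = 4, x2 = 4
Binding: C1, C3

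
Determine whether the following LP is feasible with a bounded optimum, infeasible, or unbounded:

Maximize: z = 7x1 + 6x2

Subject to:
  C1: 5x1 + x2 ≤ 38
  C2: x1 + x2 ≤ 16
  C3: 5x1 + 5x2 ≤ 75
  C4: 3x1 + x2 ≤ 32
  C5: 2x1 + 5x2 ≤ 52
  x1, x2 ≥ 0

Feasible with a bounded optimal solution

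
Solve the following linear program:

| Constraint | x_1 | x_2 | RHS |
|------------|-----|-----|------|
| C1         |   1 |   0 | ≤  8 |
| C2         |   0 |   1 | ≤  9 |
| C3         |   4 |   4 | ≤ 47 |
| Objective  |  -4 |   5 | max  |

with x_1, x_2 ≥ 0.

Evaluate the objective at each vertex of the feasible region:
  z(0, 0) = 0
  z(8, 0) = -32
  z(8, 3.75) = -13.25
  z(2.75, 9) = 34
  z(0, 9) = 45  ←
The maximum is at x_1 = 0, x_2 = 9.

x_1 = 0, x_2 = 9, z = 45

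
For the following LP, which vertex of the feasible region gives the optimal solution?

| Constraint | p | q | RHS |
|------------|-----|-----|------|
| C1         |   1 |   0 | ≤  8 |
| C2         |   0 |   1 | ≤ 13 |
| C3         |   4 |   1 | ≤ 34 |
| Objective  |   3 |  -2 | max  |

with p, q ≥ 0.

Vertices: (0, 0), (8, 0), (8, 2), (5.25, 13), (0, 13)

Evaluate the objective at each vertex of the feasible region:
  z(0, 0) = 0
  z(8, 0) = 24  ←
  z(8, 2) = 20
  z(5.25, 13) = -10.25
  z(0, 13) = -26
The maximum is at p = 8, q = 0.

(8, 0)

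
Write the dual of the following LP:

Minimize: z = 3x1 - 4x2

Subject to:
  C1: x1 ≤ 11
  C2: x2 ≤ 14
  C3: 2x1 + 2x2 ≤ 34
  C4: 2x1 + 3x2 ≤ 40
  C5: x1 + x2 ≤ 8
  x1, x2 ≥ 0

Primal min cᵀx s.t. Ax ≤ b, x ≥ 0  →  Dual max −bᵀy s.t. Aᵀy ≥ −c, y ≥ 0.

Maximize: z = -11y1 - 14y2 - 34y3 - 40y4 - 8y5

Subject to:
  y1 + 2y3 + 2y4 + y5 ≥ -3
  y2 + 2y3 + 3y4 + y5 ≥ 4
  y1, y2, y3, y4, y5 ≥ 0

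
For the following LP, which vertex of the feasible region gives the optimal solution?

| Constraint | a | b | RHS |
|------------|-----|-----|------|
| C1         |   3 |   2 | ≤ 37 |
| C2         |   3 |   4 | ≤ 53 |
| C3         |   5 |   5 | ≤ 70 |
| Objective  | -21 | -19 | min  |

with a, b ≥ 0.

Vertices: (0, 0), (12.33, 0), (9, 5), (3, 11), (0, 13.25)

Evaluate the objective at each vertex of the feasible region:
  z(0, 0) = 0
  z(12.33, 0) = -259
  z(9, 5) = -284  ←
  z(3, 11) = -272
  z(0, 13.25) = -251.8
The minimum is at a = 9, b = 5.

(9, 5)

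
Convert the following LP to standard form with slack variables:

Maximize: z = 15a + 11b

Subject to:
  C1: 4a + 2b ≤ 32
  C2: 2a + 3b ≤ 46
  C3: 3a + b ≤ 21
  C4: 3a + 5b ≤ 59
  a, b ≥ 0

max z = 15a + 11b

s.t.
  4a + 2b + s1 = 32
  2a + 3b + s2 = 46
  3a + b + s3 = 21
  3a + 5b + s4 = 59
  a, b, s1, s2, s3, s4 ≥ 0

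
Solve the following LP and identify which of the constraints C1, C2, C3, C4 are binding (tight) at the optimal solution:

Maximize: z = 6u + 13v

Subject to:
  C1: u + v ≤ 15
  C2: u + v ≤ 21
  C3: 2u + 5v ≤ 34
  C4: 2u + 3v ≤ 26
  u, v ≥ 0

At u = 7, v = 4, compute slack b - a·x for each constraint:
  C1: 15 − 11 = 4  (slack)
  C2: 21 − 11 = 10  (slack)
  C3: 34 − 34 = 0  (binding)
  C4: 26 − 26 = 0  (binding)

Optimal: u = 7, v = 4
Binding: C3, C4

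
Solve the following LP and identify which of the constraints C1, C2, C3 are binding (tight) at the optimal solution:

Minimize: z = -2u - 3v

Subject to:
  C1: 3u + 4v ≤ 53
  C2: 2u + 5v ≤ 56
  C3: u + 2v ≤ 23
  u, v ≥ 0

At u = 7, v = 8, compute slack b - a·x for each constraint:
  C1: 53 − 53 = 0  (binding)
  C2: 56 − 54 = 2  (slack)
  C3: 23 − 23 = 0  (binding)

Optimal: u = 7, v = 8
Binding: C1, C3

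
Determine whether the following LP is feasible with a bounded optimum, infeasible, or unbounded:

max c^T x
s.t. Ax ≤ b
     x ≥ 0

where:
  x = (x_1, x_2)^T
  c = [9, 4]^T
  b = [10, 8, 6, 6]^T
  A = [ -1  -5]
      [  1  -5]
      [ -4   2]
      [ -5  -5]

Unbounded (objective can increase without bound)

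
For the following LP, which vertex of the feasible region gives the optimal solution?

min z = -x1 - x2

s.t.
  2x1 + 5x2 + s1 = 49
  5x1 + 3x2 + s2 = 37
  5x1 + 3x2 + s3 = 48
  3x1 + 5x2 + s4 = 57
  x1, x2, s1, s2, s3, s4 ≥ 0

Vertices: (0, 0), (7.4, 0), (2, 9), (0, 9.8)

Evaluate the objective at each vertex of the feasible region:
  z(0, 0) = 0
  z(7.4, 0) = -7.4
  z(2, 9) = -11  ←
  z(0, 9.8) = -9.8
The minimum is at x1 = 2, x2 = 9.

(2, 9)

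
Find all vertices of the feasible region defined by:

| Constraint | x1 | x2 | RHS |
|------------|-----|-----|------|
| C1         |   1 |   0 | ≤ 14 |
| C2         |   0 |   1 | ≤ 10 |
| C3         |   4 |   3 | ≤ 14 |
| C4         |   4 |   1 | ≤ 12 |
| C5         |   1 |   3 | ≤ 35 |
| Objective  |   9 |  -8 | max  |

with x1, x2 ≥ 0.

(0, 0), (3, 0), (2.75, 1), (0, 4.667)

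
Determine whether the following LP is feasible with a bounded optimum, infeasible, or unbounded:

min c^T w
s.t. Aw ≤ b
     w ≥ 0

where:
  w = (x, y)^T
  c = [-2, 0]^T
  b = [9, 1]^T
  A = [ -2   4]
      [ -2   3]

Unbounded (objective can decrease without bound)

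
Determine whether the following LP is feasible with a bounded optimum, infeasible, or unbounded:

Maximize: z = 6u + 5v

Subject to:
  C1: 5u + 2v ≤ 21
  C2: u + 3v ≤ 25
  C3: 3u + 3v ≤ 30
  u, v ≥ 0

Feasible with a bounded optimal solution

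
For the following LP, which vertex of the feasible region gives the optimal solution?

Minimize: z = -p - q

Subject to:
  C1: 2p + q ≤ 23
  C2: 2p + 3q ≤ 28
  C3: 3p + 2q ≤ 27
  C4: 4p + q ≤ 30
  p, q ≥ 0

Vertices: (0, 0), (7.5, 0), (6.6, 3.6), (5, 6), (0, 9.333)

Evaluate the objective at each vertex of the feasible region:
  z(0, 0) = 0
  z(7.5, 0) = -7.5
  z(6.6, 3.6) = -10.2
  z(5, 6) = -11  ←
  z(0, 9.333) = -9.333
The minimum is at p = 5, q = 6.

(5, 6)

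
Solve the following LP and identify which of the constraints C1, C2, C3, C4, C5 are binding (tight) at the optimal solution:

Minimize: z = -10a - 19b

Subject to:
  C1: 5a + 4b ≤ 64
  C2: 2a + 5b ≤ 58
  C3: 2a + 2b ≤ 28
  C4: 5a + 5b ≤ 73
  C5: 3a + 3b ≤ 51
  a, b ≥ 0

At a = 4, b = 10, compute slack b - a·x for each constraint:
  C1: 64 − 60 = 4  (slack)
  C2: 58 − 58 = 0  (binding)
  C3: 28 − 28 = 0  (binding)
  C4: 73 − 70 = 3  (slack)
  C5: 51 − 42 = 9  (slack)

Optimal: a = 4, b = 10
Binding: C2, C3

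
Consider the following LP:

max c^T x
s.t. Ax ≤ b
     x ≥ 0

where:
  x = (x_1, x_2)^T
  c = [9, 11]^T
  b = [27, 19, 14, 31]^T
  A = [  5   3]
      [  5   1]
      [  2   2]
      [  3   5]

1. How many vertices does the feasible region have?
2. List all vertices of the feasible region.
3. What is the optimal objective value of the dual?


1. 5
2. (0, 0), (3.8, 0), (3, 4), (2, 5), (0, 6.2)
3. 73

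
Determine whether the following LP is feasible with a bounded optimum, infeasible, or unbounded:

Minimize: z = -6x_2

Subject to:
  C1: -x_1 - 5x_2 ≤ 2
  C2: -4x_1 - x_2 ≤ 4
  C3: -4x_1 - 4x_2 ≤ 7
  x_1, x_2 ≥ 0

Unbounded (objective can decrease without bound)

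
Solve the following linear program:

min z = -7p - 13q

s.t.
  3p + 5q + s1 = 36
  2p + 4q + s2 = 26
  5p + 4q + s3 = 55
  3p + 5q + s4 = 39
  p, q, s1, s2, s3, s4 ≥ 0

Evaluate the objective at each vertex of the feasible region:
  z(0, 0) = 0
  z(11, 0) = -77
  z(10.08, 1.154) = -85.54
  z(7, 3) = -88  ←
  z(0, 6.5) = -84.5
The minimum is at p = 7, q = 3.

p = 7, q = 3, z = -88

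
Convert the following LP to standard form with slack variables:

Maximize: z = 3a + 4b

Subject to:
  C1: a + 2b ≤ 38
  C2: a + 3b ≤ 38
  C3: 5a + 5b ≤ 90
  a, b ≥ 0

max z = 3a + 4b

s.t.
  a + 2b + s1 = 38
  a + 3b + s2 = 38
  5a + 5b + s3 = 90
  a, b, s1, s2, s3 ≥ 0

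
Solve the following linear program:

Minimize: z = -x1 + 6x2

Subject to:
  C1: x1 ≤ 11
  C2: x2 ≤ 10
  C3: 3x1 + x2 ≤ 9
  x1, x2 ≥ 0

Evaluate the objective at each vertex of the feasible region:
  z(0, 0) = 0
  z(3, 0) = -3  ←
  z(0, 9) = 54
The minimum is at x1 = 3, x2 = 0.

x1 = 3, x2 = 0, z = -3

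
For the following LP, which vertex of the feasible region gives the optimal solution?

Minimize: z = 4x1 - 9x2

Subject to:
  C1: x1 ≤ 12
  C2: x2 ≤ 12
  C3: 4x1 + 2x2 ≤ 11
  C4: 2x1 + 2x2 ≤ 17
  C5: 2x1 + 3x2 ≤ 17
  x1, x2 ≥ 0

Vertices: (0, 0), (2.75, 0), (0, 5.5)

Evaluate the objective at each vertex of the feasible region:
  z(0, 0) = 0
  z(2.75, 0) = 11
  z(0, 5.5) = -49.5  ←
The minimum is at x1 = 0, x2 = 5.5.

(0, 5.5)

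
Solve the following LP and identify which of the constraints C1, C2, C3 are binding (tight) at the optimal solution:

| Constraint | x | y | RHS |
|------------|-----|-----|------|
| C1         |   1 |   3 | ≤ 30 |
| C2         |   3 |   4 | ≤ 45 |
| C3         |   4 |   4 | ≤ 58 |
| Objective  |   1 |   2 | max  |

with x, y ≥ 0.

At x = 3, y = 9, compute slack b - a·x for each constraint:
  C1: 30 − 30 = 0  (binding)
  C2: 45 − 45 = 0  (binding)
  C3: 58 − 48 = 10  (slack)

Optimal: x = 3, y = 9
Binding: C1, C2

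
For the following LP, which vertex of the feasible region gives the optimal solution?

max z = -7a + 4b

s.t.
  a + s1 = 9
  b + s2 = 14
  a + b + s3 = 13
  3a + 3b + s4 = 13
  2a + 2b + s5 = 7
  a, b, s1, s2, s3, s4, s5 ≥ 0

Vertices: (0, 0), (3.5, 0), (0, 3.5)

Evaluate the objective at each vertex of the feasible region:
  z(0, 0) = 0
  z(3.5, 0) = -24.5
  z(0, 3.5) = 14  ←
The maximum is at a = 0, b = 3.5.

(0, 3.5)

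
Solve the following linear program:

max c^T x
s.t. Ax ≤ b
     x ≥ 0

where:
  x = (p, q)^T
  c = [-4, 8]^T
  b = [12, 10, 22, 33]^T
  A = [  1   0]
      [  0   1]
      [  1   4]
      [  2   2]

Evaluate the objective at each vertex of the feasible region:
  z(0, 0) = 0
  z(12, 0) = -48
  z(12, 2.5) = -28
  z(0, 5.5) = 44  ←
The maximum is at p = 0, q = 5.5.

p = 0, q = 5.5, z = 44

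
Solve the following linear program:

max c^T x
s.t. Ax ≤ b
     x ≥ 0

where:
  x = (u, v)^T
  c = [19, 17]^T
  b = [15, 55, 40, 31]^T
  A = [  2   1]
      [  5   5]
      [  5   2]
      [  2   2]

Evaluate the objective at each vertex of the feasible region:
  z(0, 0) = 0
  z(7.5, 0) = 142.5
  z(4, 7) = 195  ←
  z(0, 11) = 187
The maximum is at u = 4, v = 7.

u = 4, v = 7, z = 195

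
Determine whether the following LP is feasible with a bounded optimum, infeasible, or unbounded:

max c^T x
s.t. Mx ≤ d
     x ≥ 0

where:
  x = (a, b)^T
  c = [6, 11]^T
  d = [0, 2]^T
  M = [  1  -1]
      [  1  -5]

Unbounded (objective can increase without bound)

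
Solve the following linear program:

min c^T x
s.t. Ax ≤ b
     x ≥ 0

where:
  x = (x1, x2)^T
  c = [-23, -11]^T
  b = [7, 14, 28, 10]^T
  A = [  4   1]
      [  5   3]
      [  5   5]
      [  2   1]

Evaluate the objective at each vertex of the feasible region:
  z(0, 0) = 0
  z(1.75, 0) = -40.25
  z(1, 3) = -56  ←
  z(0, 4.667) = -51.33
The minimum is at x1 = 1, x2 = 3.

x1 = 1, x2 = 3, z = -56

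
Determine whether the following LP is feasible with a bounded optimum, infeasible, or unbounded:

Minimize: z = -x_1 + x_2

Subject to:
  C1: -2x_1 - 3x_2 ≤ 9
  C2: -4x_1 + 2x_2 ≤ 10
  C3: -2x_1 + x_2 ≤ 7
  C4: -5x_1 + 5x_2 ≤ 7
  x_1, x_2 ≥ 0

Unbounded (objective can decrease without bound)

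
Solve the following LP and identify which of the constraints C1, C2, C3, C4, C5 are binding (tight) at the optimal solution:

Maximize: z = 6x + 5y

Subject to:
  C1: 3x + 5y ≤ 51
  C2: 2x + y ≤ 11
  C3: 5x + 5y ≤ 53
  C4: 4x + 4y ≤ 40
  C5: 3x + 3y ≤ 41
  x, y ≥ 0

At x = 1, y = 9, compute slack b - a·x for each constraint:
  C1: 51 − 48 = 3  (slack)
  C2: 11 − 11 = 0  (binding)
  C3: 53 − 50 = 3  (slack)
  C4: 40 − 40 = 0  (binding)
  C5: 41 − 30 = 11  (slack)

Optimal: x = 1, y = 9
Binding: C2, C4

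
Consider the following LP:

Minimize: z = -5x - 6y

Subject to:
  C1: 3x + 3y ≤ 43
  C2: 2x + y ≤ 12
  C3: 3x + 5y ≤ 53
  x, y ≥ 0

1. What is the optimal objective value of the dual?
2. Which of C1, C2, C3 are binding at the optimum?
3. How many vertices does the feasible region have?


1. -65
2. C2, C3
3. 4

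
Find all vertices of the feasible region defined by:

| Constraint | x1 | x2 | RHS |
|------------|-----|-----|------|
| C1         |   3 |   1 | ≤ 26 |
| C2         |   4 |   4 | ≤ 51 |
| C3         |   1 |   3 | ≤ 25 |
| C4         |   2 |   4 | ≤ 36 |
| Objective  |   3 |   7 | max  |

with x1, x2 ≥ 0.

(0, 0), (8.667, 0), (6.8, 5.6), (4, 7), (0, 8.333)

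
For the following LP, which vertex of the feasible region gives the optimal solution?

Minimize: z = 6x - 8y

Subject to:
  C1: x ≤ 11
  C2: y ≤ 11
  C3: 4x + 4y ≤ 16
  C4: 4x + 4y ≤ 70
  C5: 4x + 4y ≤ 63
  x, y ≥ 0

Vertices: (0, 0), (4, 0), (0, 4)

Evaluate the objective at each vertex of the feasible region:
  z(0, 0) = 0
  z(4, 0) = 24
  z(0, 4) = -32  ←
The minimum is at x = 0, y = 4.

(0, 4)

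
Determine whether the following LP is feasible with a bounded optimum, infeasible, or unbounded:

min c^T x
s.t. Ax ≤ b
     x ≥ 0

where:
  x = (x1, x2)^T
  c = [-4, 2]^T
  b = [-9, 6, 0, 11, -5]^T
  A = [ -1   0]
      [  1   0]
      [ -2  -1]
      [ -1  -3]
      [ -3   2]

Infeasible (no feasible solution exists)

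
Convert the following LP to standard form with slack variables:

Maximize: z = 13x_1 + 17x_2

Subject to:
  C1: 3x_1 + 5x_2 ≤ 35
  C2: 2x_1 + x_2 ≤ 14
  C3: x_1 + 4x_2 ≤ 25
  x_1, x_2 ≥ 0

max z = 13x_1 + 17x_2

s.t.
  3x_1 + 5x_2 + s1 = 35
  2x_1 + x_2 + s2 = 14
  x_1 + 4x_2 + s3 = 25
  x_1, x_2, s1, s2, s3 ≥ 0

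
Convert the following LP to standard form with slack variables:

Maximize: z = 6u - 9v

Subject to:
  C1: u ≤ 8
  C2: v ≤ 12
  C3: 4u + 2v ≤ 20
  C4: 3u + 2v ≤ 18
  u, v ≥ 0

max z = 6u - 9v

s.t.
  u + s1 = 8
  v + s2 = 12
  4u + 2v + s3 = 20
  3u + 2v + s4 = 18
  u, v, s1, s2, s3, s4 ≥ 0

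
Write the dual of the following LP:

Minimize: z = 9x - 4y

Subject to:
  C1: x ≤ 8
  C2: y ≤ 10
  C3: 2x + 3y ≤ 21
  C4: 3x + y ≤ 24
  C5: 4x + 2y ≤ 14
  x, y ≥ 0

Primal min cᵀx s.t. Ax ≤ b, x ≥ 0  →  Dual max −bᵀy s.t. Aᵀy ≥ −c, y ≥ 0.

Maximize: z = -8y1 - 10y2 - 21y3 - 24y4 - 14y5

Subject to:
  y1 + 2y3 + 3y4 + 4y5 ≥ -9
  y2 + 3y3 + y4 + 2y5 ≥ 4
  y1, y2, y3, y4, y5 ≥ 0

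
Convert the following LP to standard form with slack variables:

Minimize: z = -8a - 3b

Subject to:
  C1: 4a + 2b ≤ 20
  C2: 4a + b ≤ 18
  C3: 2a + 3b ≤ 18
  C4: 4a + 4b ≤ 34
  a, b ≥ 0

min z = -8a - 3b

s.t.
  4a + 2b + s1 = 20
  4a + b + s2 = 18
  2a + 3b + s3 = 18
  4a + 4b + s4 = 34
  a, b, s1, s2, s3, s4 ≥ 0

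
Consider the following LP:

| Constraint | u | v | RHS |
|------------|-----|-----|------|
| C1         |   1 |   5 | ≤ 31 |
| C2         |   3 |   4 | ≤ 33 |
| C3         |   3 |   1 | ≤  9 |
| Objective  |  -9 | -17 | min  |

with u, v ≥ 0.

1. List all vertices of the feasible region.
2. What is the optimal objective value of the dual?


1. (0, 0), (3, 0), (1, 6), (0, 6.2)
2. -111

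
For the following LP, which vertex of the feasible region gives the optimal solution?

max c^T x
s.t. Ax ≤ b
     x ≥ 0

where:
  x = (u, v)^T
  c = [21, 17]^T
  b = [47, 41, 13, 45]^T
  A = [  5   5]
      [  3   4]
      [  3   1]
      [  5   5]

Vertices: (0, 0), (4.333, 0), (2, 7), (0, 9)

Evaluate the objective at each vertex of the feasible region:
  z(0, 0) = 0
  z(4.333, 0) = 91
  z(2, 7) = 161  ←
  z(0, 9) = 153
The maximum is at u = 2, v = 7.

(2, 7)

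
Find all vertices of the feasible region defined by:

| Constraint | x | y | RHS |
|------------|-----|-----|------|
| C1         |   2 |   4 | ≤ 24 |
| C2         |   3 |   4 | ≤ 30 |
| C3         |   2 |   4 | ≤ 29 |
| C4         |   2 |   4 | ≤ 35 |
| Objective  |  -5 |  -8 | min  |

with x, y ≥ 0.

(0, 0), (10, 0), (6, 3), (0, 6)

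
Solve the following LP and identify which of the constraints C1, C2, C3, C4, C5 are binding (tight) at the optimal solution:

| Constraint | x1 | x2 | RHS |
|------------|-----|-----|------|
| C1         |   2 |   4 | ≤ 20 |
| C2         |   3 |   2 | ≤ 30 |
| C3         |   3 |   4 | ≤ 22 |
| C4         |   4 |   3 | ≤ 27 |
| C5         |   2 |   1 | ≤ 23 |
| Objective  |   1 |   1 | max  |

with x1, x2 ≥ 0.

At x1 = 6, x2 = 1, compute slack b - a·x for each constraint:
  C1: 20 − 16 = 4  (slack)
  C2: 30 − 20 = 10  (slack)
  C3: 22 − 22 = 0  (binding)
  C4: 27 − 27 = 0  (binding)
  C5: 23 − 13 = 10  (slack)

Optimal: x1 = 6, x2 = 1
Binding: C3, C4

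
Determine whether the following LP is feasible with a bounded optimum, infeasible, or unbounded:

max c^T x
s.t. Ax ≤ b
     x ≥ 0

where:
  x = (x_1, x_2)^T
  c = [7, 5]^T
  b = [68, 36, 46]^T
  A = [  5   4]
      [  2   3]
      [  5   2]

Feasible with a bounded optimal solution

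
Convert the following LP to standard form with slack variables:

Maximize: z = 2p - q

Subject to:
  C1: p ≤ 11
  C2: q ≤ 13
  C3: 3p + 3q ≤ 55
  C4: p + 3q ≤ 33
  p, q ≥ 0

max z = 2p - q

s.t.
  p + s1 = 11
  q + s2 = 13
  3p + 3q + s3 = 55
  p + 3q + s4 = 33
  p, q, s1, s2, s3, s4 ≥ 0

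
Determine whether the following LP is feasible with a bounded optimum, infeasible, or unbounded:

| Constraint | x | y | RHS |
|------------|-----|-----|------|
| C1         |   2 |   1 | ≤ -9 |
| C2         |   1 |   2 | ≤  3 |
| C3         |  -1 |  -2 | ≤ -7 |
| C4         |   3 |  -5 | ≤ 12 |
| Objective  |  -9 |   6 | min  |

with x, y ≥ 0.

Infeasible (no feasible solution exists)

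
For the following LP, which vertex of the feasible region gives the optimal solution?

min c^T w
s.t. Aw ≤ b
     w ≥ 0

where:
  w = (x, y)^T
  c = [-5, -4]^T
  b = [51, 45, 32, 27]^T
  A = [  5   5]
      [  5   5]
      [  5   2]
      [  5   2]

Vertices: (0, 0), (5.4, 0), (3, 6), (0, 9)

Evaluate the objective at each vertex of the feasible region:
  z(0, 0) = 0
  z(5.4, 0) = -27
  z(3, 6) = -39  ←
  z(0, 9) = -36
The minimum is at x = 3, y = 6.

(3, 6)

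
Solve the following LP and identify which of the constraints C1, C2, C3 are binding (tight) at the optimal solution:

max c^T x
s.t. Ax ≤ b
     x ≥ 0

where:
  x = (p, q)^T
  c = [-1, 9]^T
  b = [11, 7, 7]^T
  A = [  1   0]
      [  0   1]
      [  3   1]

At p = 0, q = 7, compute slack b - a·x for each constraint:
  C1: 11 − 0 = 11  (slack)
  C2: 7 − 7 = 0  (binding)
  C3: 7 − 7 = 0  (binding)

Optimal: p = 0, q = 7
Binding: C2, C3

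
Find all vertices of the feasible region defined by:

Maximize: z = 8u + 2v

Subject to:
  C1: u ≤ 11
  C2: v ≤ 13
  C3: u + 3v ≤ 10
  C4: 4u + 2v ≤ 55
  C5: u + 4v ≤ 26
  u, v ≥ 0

(0, 0), (10, 0), (0, 3.333)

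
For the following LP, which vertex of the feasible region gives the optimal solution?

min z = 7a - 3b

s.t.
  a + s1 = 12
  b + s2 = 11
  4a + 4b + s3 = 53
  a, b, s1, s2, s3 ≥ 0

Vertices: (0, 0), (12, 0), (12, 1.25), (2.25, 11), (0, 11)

Evaluate the objective at each vertex of the feasible region:
  z(0, 0) = 0
  z(12, 0) = 84
  z(12, 1.25) = 80.25
  z(2.25, 11) = -17.25
  z(0, 11) = -33  ←
The minimum is at a = 0, b = 11.

(0, 11)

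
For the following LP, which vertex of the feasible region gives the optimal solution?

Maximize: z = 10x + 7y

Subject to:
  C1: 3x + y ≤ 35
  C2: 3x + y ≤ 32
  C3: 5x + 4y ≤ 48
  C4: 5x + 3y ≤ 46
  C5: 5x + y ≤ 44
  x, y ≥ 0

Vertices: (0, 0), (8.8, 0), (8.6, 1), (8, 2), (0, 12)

Evaluate the objective at each vertex of the feasible region:
  z(0, 0) = 0
  z(8.8, 0) = 88
  z(8.6, 1) = 93
  z(8, 2) = 94  ←
  z(0, 12) = 84
The maximum is at x = 8, y = 2.

(8, 2)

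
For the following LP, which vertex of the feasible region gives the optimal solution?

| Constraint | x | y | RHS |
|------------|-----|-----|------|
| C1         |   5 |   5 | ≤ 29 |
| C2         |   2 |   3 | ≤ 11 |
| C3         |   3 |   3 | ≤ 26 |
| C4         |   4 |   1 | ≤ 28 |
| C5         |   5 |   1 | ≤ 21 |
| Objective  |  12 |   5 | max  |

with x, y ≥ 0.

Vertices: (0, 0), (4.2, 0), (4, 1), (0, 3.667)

Evaluate the objective at each vertex of the feasible region:
  z(0, 0) = 0
  z(4.2, 0) = 50.4
  z(4, 1) = 53  ←
  z(0, 3.667) = 18.33
The maximum is at x = 4, y = 1.

(4, 1)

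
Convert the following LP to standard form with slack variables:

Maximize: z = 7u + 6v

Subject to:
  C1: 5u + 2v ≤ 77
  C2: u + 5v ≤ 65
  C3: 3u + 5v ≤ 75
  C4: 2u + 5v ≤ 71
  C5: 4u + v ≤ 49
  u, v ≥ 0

max z = 7u + 6v

s.t.
  5u + 2v + s1 = 77
  u + 5v + s2 = 65
  3u + 5v + s3 = 75
  2u + 5v + s4 = 71
  4u + v + s5 = 49
  u, v, s1, s2, s3, s4, s5 ≥ 0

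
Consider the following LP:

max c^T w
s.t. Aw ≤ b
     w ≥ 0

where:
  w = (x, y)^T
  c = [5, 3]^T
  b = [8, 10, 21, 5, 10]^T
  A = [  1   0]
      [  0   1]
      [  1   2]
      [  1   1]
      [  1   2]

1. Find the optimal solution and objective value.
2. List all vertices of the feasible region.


1. x = 5, y = 0, z = 25
2. (0, 0), (5, 0), (0, 5)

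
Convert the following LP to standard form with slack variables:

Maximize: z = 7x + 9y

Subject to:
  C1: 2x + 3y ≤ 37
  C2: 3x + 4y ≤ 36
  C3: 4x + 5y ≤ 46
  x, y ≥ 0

max z = 7x + 9y

s.t.
  2x + 3y + s1 = 37
  3x + 4y + s2 = 36
  4x + 5y + s3 = 46
  x, y, s1, s2, s3 ≥ 0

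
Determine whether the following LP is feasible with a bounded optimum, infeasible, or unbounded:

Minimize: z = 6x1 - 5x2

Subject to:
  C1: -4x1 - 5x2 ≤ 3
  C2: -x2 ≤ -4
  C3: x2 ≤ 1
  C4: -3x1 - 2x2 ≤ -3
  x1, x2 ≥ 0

Infeasible (no feasible solution exists)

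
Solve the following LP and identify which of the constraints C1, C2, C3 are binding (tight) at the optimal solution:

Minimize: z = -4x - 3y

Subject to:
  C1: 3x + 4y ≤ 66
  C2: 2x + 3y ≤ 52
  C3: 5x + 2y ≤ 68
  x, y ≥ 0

At x = 10, y = 9, compute slack b - a·x for each constraint:
  C1: 66 − 66 = 0  (binding)
  C2: 52 − 47 = 5  (slack)
  C3: 68 − 68 = 0  (binding)

Optimal: x = 10, y = 9
Binding: C1, C3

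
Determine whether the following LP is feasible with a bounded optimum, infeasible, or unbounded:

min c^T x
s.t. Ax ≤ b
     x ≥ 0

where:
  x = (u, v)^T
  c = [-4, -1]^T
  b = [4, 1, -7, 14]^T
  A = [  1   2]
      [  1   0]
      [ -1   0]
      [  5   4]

Infeasible (no feasible solution exists)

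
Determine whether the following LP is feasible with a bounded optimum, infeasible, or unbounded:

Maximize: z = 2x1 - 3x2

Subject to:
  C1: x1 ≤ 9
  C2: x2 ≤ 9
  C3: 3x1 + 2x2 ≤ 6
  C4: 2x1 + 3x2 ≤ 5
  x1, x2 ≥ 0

Feasible with a bounded optimal solution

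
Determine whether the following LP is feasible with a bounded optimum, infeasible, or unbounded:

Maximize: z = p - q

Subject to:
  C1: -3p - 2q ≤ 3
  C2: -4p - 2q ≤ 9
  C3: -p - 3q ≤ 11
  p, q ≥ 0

Unbounded (objective can increase without bound)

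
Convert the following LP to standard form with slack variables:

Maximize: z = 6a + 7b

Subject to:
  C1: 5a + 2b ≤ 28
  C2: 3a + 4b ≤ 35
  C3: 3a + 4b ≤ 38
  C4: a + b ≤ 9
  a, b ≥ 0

max z = 6a + 7b

s.t.
  5a + 2b + s1 = 28
  3a + 4b + s2 = 35
  3a + 4b + s3 = 38
  a + b + s4 = 9
  a, b, s1, s2, s3, s4 ≥ 0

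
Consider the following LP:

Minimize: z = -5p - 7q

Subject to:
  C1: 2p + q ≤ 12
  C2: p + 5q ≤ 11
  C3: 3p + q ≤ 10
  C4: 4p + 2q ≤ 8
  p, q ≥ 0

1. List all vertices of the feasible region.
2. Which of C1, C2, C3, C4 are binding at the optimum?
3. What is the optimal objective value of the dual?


1. (0, 0), (2, 0), (1, 2), (0, 2.2)
2. C2, C4
3. -19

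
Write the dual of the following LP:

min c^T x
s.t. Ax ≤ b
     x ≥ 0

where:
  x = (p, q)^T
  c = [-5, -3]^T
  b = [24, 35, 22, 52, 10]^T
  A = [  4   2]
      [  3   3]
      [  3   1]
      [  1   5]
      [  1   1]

Primal min cᵀx s.t. Ax ≤ b, x ≥ 0  →  Dual max −bᵀy s.t. Aᵀy ≥ −c, y ≥ 0.

Maximize: z = -24y1 - 35y2 - 22y3 - 52y4 - 10y5

Subject to:
  4y1 + 3y2 + 3y3 + y4 + y5 ≥ 5
  2y1 + 3y2 + y3 + 5y4 + y5 ≥ 3
  y1, y2, y3, y4, y5 ≥ 0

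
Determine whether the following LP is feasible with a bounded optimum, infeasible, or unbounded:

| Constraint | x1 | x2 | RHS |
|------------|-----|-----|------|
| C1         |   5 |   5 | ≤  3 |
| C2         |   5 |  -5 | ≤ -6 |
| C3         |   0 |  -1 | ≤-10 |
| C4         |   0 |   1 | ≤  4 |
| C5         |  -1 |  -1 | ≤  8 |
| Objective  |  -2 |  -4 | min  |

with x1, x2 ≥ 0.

Infeasible (no feasible solution exists)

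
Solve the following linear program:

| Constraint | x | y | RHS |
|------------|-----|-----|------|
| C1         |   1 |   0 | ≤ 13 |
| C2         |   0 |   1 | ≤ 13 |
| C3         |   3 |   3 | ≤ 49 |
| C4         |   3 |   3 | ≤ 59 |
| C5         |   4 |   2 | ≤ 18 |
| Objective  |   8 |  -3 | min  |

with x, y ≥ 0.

Evaluate the objective at each vertex of the feasible region:
  z(0, 0) = 0
  z(4.5, 0) = 36
  z(0, 9) = -27  ←
The minimum is at x = 0, y = 9.

x = 0, y = 9, z = -27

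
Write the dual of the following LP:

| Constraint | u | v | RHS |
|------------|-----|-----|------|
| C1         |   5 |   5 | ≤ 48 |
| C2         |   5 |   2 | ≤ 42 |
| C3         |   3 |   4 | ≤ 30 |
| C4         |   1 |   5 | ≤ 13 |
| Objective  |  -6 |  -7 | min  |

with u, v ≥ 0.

Primal min cᵀx s.t. Ax ≤ b, x ≥ 0  →  Dual max −bᵀy s.t. Aᵀy ≥ −c, y ≥ 0.

Maximize: z = -48y1 - 42y2 - 30y3 - 13y4

Subject to:
  5y1 + 5y2 + 3y3 + y4 ≥ 6
  5y1 + 2y2 + 4y3 + 5y4 ≥ 7
  y1, y2, y3, y4 ≥ 0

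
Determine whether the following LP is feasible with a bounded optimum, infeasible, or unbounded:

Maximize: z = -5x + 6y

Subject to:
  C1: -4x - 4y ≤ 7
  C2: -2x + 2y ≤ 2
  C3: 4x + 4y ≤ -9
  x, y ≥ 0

Infeasible (no feasible solution exists)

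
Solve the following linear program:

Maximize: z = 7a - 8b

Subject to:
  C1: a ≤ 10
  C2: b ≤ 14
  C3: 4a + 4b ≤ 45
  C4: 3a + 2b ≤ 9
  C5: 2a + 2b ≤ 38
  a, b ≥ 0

Evaluate the objective at each vertex of the feasible region:
  z(0, 0) = 0
  z(3, 0) = 21  ←
  z(0, 4.5) = -36
The maximum is at a = 3, b = 0.

a = 3, b = 0, z = 21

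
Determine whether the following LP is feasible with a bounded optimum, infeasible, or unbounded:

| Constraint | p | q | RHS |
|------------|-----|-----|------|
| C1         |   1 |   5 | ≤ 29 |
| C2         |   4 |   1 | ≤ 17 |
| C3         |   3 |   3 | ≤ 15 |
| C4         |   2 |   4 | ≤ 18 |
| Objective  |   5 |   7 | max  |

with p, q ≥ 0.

Feasible with a bounded optimal solution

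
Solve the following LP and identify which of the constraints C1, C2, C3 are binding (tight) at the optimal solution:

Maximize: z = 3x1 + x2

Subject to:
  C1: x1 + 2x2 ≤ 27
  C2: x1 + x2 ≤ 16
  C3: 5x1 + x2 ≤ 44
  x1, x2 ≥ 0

At x1 = 7, x2 = 9, compute slack b - a·x for each constraint:
  C1: 27 − 25 = 2  (slack)
  C2: 16 − 16 = 0  (binding)
  C3: 44 − 44 = 0  (binding)

Optimal: x1 = 7, x2 = 9
Binding: C2, C3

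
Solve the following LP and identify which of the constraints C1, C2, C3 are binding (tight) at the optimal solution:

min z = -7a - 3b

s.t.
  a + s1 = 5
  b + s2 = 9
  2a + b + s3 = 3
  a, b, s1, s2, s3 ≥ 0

At a = 1.5, b = 0, compute slack b - a·x for each constraint:
  C1: 5 − 1.5 = 3.5  (slack)
  C2: 9 − 0 = 9  (slack)
  C3: 3 − 3 = 0  (binding)

Optimal: a = 1.5, b = 0
Binding: C3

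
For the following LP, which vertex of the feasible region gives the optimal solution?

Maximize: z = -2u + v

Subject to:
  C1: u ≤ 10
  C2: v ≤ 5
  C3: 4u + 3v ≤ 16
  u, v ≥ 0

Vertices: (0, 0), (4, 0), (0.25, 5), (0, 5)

Evaluate the objective at each vertex of the feasible region:
  z(0, 0) = 0
  z(4, 0) = -8
  z(0.25, 5) = 4.5
  z(0, 5) = 5  ←
The maximum is at u = 0, v = 5.

(0, 5)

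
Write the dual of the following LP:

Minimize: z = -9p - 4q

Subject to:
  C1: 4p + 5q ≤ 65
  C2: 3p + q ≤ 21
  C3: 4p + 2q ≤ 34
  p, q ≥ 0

Primal min cᵀx s.t. Ax ≤ b, x ≥ 0  →  Dual max −bᵀy s.t. Aᵀy ≥ −c, y ≥ 0.

Maximize: z = -65y1 - 21y2 - 34y3

Subject to:
  4y1 + 3y2 + 4y3 ≥ 9
  5y1 + y2 + 2y3 ≥ 4
  y1, y2, y3 ≥ 0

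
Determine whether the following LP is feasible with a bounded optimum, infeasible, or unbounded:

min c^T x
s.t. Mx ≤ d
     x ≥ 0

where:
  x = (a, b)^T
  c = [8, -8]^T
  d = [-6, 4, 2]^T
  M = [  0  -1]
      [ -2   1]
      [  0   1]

Infeasible (no feasible solution exists)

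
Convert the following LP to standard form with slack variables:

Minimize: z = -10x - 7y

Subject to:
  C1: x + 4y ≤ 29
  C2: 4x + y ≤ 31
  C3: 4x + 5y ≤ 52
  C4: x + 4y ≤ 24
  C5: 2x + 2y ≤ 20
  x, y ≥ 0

min z = -10x - 7y

s.t.
  x + 4y + s1 = 29
  4x + y + s2 = 31
  4x + 5y + s3 = 52
  x + 4y + s4 = 24
  2x + 2y + s5 = 20
  x, y, s1, s2, s3, s4, s5 ≥ 0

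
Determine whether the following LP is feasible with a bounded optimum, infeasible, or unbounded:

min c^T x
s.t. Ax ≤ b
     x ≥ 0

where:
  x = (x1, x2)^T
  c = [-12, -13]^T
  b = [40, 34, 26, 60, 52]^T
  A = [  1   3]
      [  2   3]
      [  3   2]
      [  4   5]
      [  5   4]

Feasible with a bounded optimal solution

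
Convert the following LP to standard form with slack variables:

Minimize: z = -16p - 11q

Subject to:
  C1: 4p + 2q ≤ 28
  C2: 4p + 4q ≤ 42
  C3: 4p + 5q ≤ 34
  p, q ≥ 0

min z = -16p - 11q

s.t.
  4p + 2q + s1 = 28
  4p + 4q + s2 = 42
  4p + 5q + s3 = 34
  p, q, s1, s2, s3 ≥ 0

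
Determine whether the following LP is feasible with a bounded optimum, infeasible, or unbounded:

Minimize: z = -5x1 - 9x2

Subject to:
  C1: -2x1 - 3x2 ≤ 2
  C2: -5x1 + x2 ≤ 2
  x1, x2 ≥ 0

Unbounded (objective can decrease without bound)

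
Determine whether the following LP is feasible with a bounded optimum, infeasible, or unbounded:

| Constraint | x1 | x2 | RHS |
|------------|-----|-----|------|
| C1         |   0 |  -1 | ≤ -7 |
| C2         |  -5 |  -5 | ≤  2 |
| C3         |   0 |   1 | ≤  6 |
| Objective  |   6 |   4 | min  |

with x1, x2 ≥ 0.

Infeasible (no feasible solution exists)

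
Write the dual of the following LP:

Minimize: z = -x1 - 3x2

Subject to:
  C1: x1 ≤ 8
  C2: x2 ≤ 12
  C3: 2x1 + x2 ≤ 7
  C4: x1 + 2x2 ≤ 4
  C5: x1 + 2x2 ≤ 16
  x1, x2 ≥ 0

Primal min cᵀx s.t. Ax ≤ b, x ≥ 0  →  Dual max −bᵀy s.t. Aᵀy ≥ −c, y ≥ 0.

Maximize: z = -8y1 - 12y2 - 7y3 - 4y4 - 16y5

Subject to:
  y1 + 2y3 + y4 + y5 ≥ 1
  y2 + y3 + 2y4 + 2y5 ≥ 3
  y1, y2, y3, y4, y5 ≥ 0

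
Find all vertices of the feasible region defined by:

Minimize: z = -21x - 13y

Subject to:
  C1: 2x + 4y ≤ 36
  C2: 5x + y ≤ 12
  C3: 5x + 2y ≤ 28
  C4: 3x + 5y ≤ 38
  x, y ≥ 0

(0, 0), (2.4, 0), (1, 7), (0, 7.6)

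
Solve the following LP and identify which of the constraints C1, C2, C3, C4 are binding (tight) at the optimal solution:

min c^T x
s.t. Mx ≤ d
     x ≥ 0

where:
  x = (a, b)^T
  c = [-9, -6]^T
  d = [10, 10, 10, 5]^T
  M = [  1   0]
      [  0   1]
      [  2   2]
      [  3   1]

At a = 0, b = 5, compute slack b - a·x for each constraint:
  C1: 10 − 0 = 10  (slack)
  C2: 10 − 5 = 5  (slack)
  C3: 10 − 10 = 0  (binding)
  C4: 5 − 5 = 0  (binding)

Optimal: a = 0, b = 5
Binding: C3, C4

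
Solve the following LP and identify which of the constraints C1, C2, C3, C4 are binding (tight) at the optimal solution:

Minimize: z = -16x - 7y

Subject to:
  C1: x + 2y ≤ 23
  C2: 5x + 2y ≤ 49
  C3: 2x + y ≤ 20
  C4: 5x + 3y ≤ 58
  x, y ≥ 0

At x = 9, y = 2, compute slack b - a·x for each constraint:
  C1: 23 − 13 = 10  (slack)
  C2: 49 − 49 = 0  (binding)
  C3: 20 − 20 = 0  (binding)
  C4: 58 − 51 = 7  (slack)

Optimal: x = 9, y = 2
Binding: C2, C3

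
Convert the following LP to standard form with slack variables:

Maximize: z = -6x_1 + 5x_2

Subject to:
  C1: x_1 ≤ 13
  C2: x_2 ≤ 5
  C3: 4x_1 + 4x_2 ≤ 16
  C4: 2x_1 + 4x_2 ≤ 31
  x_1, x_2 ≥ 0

max z = -6x_1 + 5x_2

s.t.
  x_1 + s1 = 13
  x_2 + s2 = 5
  4x_1 + 4x_2 + s3 = 16
  2x_1 + 4x_2 + s4 = 31
  x_1, x_2, s1, s2, s3, s4 ≥ 0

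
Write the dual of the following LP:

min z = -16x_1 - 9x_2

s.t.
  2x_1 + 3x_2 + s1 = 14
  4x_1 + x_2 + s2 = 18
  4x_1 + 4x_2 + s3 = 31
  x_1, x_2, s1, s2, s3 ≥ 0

Primal min cᵀx s.t. Ax ≤ b, x ≥ 0  →  Dual max −bᵀy s.t. Aᵀy ≥ −c, y ≥ 0.

Maximize: z = -14y1 - 18y2 - 31y3

Subject to:
  2y1 + 4y2 + 4y3 ≥ 16
  3y1 + y2 + 4y3 ≥ 9
  y1, y2, y3 ≥ 0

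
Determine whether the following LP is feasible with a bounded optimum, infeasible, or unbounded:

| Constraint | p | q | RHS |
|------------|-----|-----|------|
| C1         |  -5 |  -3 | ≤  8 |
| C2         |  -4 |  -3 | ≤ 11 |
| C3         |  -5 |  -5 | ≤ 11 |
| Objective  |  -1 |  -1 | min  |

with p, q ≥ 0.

Unbounded (objective can decrease without bound)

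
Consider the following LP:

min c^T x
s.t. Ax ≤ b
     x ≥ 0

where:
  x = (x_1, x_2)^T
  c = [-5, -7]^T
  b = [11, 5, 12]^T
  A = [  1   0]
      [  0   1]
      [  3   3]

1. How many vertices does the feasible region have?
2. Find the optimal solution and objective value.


1. 3
2. x_1 = 0, x_2 = 4, z = -28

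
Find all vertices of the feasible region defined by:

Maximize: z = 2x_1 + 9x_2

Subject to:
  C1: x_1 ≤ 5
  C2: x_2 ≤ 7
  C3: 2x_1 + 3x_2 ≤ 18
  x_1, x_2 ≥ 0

(0, 0), (5, 0), (5, 2.667), (0, 6)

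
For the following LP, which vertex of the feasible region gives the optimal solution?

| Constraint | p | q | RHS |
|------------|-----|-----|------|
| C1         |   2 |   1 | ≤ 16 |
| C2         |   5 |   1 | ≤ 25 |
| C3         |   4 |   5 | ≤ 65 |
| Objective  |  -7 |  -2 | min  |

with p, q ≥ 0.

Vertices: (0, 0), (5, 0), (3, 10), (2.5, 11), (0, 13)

Evaluate the objective at each vertex of the feasible region:
  z(0, 0) = 0
  z(5, 0) = -35
  z(3, 10) = -41  ←
  z(2.5, 11) = -39.5
  z(0, 13) = -26
The minimum is at p = 3, q = 10.

(3, 10)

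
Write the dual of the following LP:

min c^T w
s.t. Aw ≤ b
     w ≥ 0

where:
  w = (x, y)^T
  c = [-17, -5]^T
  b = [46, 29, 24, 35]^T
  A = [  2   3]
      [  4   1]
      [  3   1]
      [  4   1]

Primal min cᵀx s.t. Ax ≤ b, x ≥ 0  →  Dual max −bᵀy s.t. Aᵀy ≥ −c, y ≥ 0.

Maximize: z = -46y1 - 29y2 - 24y3 - 35y4

Subject to:
  2y1 + 4y2 + 3y3 + 4y4 ≥ 17
  3y1 + y2 + y3 + y4 ≥ 5
  y1, y2, y3, y4 ≥ 0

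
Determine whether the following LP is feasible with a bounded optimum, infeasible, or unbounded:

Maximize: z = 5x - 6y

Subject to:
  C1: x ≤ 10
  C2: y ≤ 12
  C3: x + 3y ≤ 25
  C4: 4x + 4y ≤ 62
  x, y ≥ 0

Feasible with a bounded optimal solution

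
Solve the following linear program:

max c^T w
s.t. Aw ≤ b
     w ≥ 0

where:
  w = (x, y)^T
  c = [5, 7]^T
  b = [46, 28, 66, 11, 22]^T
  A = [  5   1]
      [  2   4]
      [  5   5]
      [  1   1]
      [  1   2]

Evaluate the objective at each vertex of the feasible region:
  z(0, 0) = 0
  z(9.2, 0) = 46
  z(8.75, 2.25) = 59.5
  z(8, 3) = 61  ←
  z(0, 7) = 49
The maximum is at x = 8, y = 3.

x = 8, y = 3, z = 61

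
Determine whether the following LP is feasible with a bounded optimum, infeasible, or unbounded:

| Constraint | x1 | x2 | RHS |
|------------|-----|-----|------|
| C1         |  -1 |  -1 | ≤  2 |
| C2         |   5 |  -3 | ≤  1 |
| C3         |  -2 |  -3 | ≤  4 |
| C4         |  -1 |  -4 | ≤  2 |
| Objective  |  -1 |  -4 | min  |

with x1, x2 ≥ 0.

Unbounded (objective can decrease without bound)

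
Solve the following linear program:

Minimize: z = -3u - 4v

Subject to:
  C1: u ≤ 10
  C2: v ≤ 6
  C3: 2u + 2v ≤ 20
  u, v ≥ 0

Evaluate the objective at each vertex of the feasible region:
  z(0, 0) = 0
  z(10, 0) = -30
  z(4, 6) = -36  ←
  z(0, 6) = -24
The minimum is at u = 4, v = 6.

u = 4, v = 6, z = -36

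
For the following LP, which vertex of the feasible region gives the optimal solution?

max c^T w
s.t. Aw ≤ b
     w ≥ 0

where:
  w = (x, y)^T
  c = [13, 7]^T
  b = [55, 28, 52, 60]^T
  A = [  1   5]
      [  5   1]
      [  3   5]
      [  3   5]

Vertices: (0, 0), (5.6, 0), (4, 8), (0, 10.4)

Evaluate the objective at each vertex of the feasible region:
  z(0, 0) = 0
  z(5.6, 0) = 72.8
  z(4, 8) = 108  ←
  z(0, 10.4) = 72.8
The maximum is at x = 4, y = 8.

(4, 8)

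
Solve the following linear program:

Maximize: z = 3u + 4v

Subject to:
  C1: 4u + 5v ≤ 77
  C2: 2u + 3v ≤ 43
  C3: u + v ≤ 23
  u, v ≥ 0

Evaluate the objective at each vertex of the feasible region:
  z(0, 0) = 0
  z(19.25, 0) = 57.75
  z(8, 9) = 60  ←
  z(0, 14.33) = 57.33
The maximum is at u = 8, v = 9.

u = 8, v = 9, z = 60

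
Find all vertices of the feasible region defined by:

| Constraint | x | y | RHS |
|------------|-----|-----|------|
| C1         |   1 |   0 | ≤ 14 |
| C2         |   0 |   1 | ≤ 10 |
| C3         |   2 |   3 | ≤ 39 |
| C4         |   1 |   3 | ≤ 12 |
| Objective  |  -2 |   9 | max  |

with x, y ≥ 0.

(0, 0), (12, 0), (0, 4)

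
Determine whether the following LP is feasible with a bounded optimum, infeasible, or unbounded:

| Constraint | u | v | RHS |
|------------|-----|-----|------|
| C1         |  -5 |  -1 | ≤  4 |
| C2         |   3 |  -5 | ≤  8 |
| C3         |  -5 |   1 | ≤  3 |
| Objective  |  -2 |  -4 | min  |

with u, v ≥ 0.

Unbounded (objective can decrease without bound)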